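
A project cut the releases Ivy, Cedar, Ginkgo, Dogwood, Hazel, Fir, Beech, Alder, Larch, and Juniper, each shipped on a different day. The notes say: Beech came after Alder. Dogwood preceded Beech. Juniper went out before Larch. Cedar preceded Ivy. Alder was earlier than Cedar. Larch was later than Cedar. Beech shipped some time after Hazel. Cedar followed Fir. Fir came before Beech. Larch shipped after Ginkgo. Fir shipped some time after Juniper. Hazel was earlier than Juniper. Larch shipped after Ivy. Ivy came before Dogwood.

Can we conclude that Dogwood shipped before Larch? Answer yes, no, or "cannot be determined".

No chain of stated constraints runs from Dogwood to Larch, and none runs from Larch to Dogwood either.
So the relative order of Dogwood and Larch is not fixed by the given facts.

cannot be determined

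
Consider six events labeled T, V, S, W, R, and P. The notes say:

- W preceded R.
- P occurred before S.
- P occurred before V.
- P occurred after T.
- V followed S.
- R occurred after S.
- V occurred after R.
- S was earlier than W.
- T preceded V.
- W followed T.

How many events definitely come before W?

3

Directly stated before W: S and T.
P reaches W via P → S → W.
That's P, S, and T — 3 in all.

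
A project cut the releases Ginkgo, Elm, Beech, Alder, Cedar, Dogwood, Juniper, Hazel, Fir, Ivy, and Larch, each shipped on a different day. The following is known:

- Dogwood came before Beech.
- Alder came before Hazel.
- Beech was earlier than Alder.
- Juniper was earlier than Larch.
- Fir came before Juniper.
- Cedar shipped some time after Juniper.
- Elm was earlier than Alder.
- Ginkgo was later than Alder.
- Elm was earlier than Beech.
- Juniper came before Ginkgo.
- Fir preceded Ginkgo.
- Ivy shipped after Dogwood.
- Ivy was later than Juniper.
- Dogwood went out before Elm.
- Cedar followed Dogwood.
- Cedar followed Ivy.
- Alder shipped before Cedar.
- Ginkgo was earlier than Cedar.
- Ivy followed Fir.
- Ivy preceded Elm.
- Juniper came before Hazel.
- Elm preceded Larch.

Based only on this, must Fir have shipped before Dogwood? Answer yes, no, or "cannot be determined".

No chain of stated constraints runs from Fir to Dogwood, and none runs from Dogwood to Fir either.
So the relative order of Fir and Dogwood is not fixed by the given facts.

cannot be determined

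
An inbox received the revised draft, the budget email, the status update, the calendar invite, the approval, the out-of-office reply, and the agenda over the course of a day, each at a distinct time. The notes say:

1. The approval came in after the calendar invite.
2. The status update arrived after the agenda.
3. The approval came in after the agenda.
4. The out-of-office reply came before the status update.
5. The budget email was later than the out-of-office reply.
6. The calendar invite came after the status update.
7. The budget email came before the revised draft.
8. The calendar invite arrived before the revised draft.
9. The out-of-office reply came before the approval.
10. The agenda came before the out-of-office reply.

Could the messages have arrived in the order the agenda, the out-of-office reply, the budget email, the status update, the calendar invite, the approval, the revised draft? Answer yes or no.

Check each stated constraint against the proposed order — e.g. the budget email is ahead of the revised draft; the agenda is ahead of the approval. Every pair is in the required order; nothing is violated.

yes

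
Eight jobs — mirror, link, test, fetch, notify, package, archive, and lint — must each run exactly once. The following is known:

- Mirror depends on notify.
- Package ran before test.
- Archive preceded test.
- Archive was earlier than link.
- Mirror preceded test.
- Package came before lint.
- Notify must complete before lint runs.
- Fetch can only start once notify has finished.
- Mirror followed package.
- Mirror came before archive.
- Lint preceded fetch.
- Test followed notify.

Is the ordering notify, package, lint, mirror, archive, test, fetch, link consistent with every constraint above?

Check each stated constraint against the proposed order — e.g. notify is ahead of test; notify is ahead of fetch. Every pair is in the required order; nothing is violated.

yes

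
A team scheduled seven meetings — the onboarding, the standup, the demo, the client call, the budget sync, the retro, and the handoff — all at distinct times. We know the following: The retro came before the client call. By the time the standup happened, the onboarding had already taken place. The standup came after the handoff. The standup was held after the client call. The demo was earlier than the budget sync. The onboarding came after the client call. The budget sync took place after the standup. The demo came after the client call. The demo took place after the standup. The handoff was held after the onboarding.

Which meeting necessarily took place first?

The retro has a chain of constraints placing it before every other meeting, so the retro must be first.

the retro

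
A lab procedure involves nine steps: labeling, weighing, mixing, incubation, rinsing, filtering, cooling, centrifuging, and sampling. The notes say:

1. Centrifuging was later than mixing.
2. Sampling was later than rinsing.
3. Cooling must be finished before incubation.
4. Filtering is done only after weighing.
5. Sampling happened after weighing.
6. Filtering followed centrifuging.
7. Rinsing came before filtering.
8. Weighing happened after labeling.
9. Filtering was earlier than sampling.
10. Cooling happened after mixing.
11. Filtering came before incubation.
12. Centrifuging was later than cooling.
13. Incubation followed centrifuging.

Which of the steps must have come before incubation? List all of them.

centrifuging, cooling, filtering, labeling, mixing, rinsing, weighing

Directly stated before incubation: centrifuging, cooling, and filtering.
Labeling reaches incubation via labeling → weighing → filtering → incubation.
Mixing reaches incubation via mixing → cooling → incubation.
Rinsing reaches incubation via rinsing → filtering → incubation.
Likewise weighing reaches incubation by chaining the stated constraints.
No chain forces sampling ahead of incubation.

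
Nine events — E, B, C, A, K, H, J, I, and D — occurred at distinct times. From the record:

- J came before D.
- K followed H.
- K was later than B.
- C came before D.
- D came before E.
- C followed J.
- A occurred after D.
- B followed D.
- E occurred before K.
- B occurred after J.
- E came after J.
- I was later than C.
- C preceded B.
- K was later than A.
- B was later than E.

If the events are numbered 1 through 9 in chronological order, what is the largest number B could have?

8

B must come before K — 1 event forced after it.
Everything else can be placed before B in some valid order, so B can sit as late as position 9 − 1 = 8.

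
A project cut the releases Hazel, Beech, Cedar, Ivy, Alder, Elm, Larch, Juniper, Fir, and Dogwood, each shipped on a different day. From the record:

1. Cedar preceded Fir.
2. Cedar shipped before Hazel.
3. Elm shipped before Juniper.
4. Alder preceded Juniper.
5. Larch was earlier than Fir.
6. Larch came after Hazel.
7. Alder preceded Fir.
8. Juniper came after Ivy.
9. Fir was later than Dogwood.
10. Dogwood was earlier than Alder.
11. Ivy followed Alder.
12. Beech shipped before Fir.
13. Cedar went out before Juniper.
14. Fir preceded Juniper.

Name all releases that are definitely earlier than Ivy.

Directly stated before Ivy: Alder.
Dogwood reaches Ivy via Dogwood → Alder → Ivy.

Alder, Dogwood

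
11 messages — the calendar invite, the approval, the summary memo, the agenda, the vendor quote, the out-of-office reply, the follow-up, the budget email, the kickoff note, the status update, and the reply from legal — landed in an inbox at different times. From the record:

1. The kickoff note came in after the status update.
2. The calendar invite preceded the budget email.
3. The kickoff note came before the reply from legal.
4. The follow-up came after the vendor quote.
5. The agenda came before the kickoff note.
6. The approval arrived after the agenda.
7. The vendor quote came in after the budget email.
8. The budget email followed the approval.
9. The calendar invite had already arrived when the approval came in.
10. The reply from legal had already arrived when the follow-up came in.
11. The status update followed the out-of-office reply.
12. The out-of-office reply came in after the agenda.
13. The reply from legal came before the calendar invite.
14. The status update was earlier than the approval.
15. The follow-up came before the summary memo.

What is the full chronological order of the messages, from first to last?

The constraints fix every adjacent pair, so only one ordering works:
the agenda → the out-of-office reply → the status update → the kickoff note → the reply from legal → the calendar invite → the approval → the budget email → the vendor quote → the follow-up → the summary memo.

the agenda, the out-of-office reply, the status update, the kickoff note, the reply from legal, the calendar invite, the approval, the budget email, the vendor quote, the follow-up, the summary memo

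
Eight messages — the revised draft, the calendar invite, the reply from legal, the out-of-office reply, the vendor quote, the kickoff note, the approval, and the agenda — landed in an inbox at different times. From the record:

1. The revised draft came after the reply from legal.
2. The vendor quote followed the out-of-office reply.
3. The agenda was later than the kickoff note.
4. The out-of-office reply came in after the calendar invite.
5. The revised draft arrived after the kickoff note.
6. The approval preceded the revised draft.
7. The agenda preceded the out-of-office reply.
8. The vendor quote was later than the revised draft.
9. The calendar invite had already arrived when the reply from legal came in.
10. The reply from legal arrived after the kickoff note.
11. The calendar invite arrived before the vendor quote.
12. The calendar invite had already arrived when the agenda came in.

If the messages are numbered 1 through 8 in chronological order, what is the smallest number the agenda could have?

3

The calendar invite and the kickoff note must both come before the agenda — 2 forced predecessors.
Nothing else is forced ahead of the agenda, so its earliest slot is position 2 + 1 = 3.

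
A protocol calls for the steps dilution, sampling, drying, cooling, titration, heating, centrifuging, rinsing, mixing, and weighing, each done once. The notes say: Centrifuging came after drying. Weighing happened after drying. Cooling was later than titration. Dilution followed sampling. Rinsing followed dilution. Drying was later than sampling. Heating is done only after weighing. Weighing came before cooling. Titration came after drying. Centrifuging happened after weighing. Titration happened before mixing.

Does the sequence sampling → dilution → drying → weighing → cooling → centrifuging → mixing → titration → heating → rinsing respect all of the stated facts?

no

The constraints require titration before cooling, but in the proposed sequence cooling appears ahead of titration. That one violation is enough.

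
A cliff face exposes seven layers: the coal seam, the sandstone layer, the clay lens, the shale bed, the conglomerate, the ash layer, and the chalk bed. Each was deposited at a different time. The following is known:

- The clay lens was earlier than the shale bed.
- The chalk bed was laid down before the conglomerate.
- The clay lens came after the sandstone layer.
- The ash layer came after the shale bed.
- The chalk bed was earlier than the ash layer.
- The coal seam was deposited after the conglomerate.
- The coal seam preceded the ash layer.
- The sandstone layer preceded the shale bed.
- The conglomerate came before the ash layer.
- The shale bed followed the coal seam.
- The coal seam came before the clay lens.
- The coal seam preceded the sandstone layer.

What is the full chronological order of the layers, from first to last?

The constraints fix every adjacent pair, so only one ordering works:
the chalk bed → the conglomerate → the coal seam → the sandstone layer → the clay lens → the shale bed → the ash layer.

the chalk bed, the conglomerate, the coal seam, the sandstone layer, the clay lens, the shale bed, the ash layer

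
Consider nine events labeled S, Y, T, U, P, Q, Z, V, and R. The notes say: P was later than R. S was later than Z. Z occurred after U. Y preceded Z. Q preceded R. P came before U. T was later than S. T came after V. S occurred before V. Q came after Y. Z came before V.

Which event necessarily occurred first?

Y

Y has a chain of constraints placing it before every other event, so Y must be first.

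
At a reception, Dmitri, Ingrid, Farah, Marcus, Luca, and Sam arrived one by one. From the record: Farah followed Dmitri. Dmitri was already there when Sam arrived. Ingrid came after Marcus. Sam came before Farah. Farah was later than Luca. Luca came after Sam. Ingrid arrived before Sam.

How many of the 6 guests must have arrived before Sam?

3

Directly stated before Sam: Dmitri and Ingrid.
Marcus reaches Sam via Marcus → Ingrid → Sam.
No chain forces Farah (or any of the others) ahead of Sam.
That's Dmitri, Ingrid, and Marcus — 3 in all.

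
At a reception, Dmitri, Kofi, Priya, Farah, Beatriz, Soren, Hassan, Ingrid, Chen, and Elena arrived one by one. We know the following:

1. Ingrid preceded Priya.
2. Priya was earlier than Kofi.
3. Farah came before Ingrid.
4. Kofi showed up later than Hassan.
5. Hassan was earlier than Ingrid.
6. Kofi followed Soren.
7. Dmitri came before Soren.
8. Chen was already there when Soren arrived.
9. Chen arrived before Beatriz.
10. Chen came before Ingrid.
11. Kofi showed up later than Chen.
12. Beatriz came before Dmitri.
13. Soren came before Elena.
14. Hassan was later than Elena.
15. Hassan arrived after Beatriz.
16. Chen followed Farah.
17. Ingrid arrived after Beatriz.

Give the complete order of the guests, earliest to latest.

The constraints fix every adjacent pair, so only one ordering works:
Farah → Chen → Beatriz → Dmitri → Soren → Elena → Hassan → Ingrid → Priya → Kofi.

Farah, Chen, Beatriz, Dmitri, Soren, Elena, Hassan, Ingrid, Priya, Kofi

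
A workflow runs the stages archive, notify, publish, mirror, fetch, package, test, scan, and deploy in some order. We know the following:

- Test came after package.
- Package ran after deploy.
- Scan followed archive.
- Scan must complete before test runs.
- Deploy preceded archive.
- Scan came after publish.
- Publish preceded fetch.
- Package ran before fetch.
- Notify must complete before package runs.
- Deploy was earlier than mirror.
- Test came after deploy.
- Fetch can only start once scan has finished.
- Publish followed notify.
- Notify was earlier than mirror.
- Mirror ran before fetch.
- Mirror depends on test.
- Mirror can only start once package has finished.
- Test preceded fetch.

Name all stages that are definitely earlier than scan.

Directly stated before scan: archive and publish.
Deploy reaches scan via deploy → archive → scan.
Notify reaches scan via notify → publish → scan.

archive, deploy, notify, publish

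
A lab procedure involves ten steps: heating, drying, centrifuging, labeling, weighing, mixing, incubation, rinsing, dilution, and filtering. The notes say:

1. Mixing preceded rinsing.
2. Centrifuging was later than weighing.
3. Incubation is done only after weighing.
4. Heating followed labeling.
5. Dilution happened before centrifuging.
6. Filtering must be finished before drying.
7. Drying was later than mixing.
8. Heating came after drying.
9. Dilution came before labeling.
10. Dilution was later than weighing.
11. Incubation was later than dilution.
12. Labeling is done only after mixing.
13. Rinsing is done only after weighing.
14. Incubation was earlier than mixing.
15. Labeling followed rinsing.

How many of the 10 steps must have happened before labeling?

5

Directly stated before labeling: dilution, mixing, and rinsing.
Incubation reaches labeling via incubation → mixing → labeling.
Weighing reaches labeling via weighing → rinsing → labeling.
No chain forces filtering (or any of the others) ahead of labeling.
That's dilution, incubation, mixing, rinsing, and weighing — 5 in all.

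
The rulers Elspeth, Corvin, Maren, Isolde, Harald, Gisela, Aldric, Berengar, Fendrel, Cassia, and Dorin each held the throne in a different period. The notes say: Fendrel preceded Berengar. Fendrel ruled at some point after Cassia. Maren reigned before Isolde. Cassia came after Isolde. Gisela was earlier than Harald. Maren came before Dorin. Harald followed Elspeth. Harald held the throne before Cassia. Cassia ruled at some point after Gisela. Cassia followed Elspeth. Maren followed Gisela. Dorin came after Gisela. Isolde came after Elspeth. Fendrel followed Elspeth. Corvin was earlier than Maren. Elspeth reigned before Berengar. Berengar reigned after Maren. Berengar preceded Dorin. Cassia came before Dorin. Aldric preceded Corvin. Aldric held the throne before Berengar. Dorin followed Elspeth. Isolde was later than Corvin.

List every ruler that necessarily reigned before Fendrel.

Aldric, Cassia, Corvin, Elspeth, Gisela, Harald, Isolde, Maren

Directly stated before Fendrel: Cassia and Elspeth.
Aldric reaches Fendrel via Aldric → Corvin → Isolde → Cassia → Fendrel.
Corvin reaches Fendrel via Corvin → Isolde → Cassia → Fendrel.
Gisela reaches Fendrel via Gisela → Cassia → Fendrel.
Likewise Harald, Isolde, and Maren each reach Fendrel by chaining the stated constraints.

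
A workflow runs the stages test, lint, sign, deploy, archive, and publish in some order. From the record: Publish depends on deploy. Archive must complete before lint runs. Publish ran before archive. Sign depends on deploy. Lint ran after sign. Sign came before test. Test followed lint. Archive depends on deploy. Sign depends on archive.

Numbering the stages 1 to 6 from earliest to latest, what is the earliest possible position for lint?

5

Archive, deploy, publish, and sign must all come before lint — 4 forced predecessors.
Nothing else is forced ahead of lint, so its earliest slot is position 4 + 1 = 5.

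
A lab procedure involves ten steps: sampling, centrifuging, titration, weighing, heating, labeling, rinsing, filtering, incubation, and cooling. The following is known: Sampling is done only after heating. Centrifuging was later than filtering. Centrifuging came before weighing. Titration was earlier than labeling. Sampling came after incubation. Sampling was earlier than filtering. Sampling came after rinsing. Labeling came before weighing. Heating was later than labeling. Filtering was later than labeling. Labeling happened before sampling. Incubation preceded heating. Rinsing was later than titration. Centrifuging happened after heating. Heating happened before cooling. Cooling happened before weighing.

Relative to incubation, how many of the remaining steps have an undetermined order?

Forced after incubation: centrifuging, cooling, filtering, heating, sampling, and weighing.
That leaves labeling, rinsing, and titration with no forced order relative to incubation — 3.

3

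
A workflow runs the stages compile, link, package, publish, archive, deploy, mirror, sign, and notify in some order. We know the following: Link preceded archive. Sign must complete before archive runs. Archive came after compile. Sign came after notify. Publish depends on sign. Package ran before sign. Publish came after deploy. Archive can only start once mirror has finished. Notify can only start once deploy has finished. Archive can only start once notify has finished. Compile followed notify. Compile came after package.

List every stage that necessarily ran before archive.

compile, deploy, link, mirror, notify, package, sign

Directly stated before archive: compile, link, mirror, notify, and sign.
Deploy reaches archive via deploy → notify → archive.
Package reaches archive via package → sign → archive.
No chain forces publish ahead of archive.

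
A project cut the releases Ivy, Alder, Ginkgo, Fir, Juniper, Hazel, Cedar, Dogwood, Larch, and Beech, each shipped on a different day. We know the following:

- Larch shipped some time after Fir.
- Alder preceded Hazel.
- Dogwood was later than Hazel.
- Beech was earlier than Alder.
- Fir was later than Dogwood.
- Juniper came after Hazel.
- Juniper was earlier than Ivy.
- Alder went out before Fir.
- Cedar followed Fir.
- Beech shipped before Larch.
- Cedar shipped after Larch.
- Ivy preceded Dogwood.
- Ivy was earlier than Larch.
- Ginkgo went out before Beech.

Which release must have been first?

Ginkgo

Ginkgo has a chain of constraints placing it before every other release, so Ginkgo must be first.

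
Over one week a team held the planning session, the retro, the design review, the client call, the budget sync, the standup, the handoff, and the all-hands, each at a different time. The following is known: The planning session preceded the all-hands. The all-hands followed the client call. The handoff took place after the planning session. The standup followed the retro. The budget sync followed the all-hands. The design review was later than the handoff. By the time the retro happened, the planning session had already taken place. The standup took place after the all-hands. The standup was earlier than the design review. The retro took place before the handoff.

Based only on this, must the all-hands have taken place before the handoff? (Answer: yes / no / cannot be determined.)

cannot be determined

No chain of stated constraints runs from the all-hands to the handoff, and none runs from the handoff to the all-hands either.
So the relative order of the all-hands and the handoff is not fixed by the given facts.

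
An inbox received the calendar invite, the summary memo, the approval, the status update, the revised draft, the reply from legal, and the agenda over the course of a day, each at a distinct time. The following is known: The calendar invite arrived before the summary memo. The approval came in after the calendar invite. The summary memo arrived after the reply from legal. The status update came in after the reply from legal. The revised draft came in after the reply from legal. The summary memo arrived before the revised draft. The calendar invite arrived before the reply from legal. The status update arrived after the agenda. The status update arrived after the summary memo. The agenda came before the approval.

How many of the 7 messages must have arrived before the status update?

4

Directly stated before the status update: the agenda, the reply from legal, and the summary memo.
The calendar invite reaches the status update via the calendar invite → the summary memo → the status update.
No chain forces the revised draft (or any of the others) ahead of the status update.
That's the agenda, the calendar invite, the reply from legal, and the summary memo — 4 in all.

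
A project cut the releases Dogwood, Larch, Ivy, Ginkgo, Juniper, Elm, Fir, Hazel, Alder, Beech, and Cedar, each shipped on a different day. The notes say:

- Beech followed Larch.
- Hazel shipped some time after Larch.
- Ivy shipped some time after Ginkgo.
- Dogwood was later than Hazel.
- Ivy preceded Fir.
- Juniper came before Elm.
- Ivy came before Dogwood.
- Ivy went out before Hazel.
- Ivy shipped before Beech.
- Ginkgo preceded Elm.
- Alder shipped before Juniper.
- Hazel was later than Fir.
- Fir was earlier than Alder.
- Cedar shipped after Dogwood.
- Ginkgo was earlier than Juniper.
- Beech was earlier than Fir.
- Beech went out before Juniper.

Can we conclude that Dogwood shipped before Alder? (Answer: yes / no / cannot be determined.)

cannot be determined

No chain of stated constraints runs from Dogwood to Alder, and none runs from Alder to Dogwood either.
So the relative order of Dogwood and Alder is not fixed by the given facts.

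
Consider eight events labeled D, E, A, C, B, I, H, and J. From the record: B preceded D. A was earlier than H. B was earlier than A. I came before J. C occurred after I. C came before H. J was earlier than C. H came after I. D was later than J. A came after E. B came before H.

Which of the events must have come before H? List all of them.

A, B, C, E, I, J

Directly stated before H: A, B, C, and I.
E reaches H via E → A → H.
J reaches H via J → C → H.
No chain forces D ahead of H.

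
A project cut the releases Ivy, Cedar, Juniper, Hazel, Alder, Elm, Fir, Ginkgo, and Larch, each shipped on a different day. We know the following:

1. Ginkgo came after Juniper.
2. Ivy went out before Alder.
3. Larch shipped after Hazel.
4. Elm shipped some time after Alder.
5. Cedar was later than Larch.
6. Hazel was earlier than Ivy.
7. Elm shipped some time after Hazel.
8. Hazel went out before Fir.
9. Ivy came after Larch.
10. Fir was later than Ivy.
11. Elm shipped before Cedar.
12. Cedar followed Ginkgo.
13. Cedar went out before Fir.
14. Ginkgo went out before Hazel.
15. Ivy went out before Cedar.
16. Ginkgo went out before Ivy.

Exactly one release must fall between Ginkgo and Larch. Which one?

Tracing the constraints gives Ginkgo → Hazel → Larch, so Hazel sits after Ginkgo and before Larch.
No other release is forced both after Ginkgo and before Larch.

Hazel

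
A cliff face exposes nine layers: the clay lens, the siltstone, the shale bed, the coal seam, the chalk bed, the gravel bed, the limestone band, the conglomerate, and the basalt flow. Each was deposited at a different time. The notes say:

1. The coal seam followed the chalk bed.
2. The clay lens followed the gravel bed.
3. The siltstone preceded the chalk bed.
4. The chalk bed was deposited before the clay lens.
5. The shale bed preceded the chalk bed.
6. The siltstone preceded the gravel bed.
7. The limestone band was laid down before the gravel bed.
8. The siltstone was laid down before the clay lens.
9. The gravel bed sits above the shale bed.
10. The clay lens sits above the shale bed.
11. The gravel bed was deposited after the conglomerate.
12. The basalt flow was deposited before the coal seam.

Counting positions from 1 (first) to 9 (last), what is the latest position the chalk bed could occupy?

The chalk bed must come before the clay lens and the coal seam — 2 layers forced after it.
Everything else can be placed before the chalk bed in some valid order, so the chalk bed can sit as late as position 9 − 2 = 7.

7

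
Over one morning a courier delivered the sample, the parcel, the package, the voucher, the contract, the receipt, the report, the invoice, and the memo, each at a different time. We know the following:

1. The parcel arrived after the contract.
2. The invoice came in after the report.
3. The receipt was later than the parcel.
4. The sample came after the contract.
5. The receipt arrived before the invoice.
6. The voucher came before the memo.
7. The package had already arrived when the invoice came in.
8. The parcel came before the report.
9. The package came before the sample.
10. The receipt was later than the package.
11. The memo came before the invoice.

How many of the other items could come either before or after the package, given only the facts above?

Forced after the package: the invoice, the receipt, and the sample.
That leaves the contract, the memo, the parcel, the report, and the voucher with no forced order relative to the package — 5.

5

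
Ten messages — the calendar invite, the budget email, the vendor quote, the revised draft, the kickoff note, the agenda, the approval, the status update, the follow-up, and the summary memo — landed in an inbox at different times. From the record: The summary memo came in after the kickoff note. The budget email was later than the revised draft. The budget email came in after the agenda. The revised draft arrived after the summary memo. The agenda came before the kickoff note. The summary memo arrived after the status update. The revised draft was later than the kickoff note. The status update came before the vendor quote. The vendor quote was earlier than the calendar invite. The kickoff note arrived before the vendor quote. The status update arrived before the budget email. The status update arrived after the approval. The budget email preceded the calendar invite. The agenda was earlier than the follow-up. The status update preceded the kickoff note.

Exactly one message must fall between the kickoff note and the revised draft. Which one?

the summary memo

Tracing the constraints gives the kickoff note → the summary memo → the revised draft, so the summary memo sits after the kickoff note and before the revised draft.
No other message is forced both after the kickoff note and before the revised draft.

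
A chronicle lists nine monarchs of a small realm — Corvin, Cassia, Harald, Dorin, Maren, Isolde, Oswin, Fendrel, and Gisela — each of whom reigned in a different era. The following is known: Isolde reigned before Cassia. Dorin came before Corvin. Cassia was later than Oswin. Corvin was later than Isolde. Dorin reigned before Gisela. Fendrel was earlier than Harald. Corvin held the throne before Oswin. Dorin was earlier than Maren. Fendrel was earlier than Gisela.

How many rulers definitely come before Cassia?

4

Directly stated before Cassia: Isolde and Oswin.
Corvin reaches Cassia via Corvin → Oswin → Cassia.
Dorin reaches Cassia via Dorin → Corvin → Oswin → Cassia.
No chain forces Fendrel (or any of the others) ahead of Cassia.
That's Corvin, Dorin, Isolde, and Oswin — 4 in all.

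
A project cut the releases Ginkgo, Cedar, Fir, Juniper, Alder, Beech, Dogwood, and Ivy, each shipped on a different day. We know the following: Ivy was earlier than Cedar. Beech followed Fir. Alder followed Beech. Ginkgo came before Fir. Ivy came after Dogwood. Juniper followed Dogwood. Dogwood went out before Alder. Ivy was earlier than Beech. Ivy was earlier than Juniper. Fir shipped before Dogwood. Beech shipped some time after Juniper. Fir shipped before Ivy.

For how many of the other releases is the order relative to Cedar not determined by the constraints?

3

Forced before Cedar: Dogwood, Fir, Ginkgo, and Ivy.
That leaves Alder, Beech, and Juniper with no forced order relative to Cedar — 3.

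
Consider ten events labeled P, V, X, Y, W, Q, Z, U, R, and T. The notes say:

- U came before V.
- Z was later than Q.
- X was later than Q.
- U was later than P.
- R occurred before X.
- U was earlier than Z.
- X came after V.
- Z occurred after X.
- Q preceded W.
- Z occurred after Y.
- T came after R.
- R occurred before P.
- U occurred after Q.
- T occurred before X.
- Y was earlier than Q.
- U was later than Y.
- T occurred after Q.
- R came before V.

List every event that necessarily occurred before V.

P, Q, R, U, Y

Directly stated before V: R and U.
P reaches V via P → U → V.
Q reaches V via Q → U → V.
Y reaches V via Y → U → V.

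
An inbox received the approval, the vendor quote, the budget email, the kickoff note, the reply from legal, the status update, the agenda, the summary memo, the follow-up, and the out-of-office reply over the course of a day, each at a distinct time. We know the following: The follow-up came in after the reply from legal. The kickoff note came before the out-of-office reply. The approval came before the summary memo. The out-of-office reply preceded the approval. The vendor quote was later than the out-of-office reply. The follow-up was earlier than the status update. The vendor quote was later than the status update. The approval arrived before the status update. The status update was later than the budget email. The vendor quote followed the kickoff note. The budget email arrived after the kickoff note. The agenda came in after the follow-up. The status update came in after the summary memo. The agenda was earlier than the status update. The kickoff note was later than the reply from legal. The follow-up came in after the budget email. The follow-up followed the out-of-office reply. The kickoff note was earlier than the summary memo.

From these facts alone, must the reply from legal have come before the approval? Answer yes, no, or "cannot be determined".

Chain the constraints: the reply from legal → the kickoff note → the out-of-office reply → the approval. Each link is directly stated, so the reply from legal comes before the approval.

yes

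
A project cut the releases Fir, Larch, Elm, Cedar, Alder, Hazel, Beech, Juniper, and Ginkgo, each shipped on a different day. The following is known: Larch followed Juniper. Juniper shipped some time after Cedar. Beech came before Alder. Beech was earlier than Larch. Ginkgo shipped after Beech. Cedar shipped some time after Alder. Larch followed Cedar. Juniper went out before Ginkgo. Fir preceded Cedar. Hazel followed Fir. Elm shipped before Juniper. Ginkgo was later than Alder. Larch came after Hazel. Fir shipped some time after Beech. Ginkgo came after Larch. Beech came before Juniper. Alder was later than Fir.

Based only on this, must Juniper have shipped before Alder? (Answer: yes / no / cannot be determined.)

Tracing the constraints gives Alder → Cedar → Juniper, so Alder must come before Juniper.
That means Juniper cannot be before Alder.

no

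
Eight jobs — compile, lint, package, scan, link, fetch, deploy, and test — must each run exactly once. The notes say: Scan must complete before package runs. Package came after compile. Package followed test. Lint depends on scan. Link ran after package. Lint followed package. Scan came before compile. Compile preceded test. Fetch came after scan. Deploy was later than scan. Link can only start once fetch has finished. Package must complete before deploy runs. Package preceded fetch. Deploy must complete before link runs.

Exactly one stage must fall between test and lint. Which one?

Tracing the constraints gives test → package → lint, so package sits after test and before lint.
No other stage is forced both after test and before lint.

package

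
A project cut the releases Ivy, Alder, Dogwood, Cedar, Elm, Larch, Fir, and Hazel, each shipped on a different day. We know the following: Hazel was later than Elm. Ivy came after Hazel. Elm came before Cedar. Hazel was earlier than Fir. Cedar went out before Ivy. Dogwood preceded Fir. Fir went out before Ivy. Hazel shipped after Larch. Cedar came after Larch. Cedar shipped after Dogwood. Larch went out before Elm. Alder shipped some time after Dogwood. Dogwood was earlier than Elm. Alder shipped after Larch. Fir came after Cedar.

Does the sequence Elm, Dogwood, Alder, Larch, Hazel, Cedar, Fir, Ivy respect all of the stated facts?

The constraints require Dogwood before Elm, but in the proposed sequence Elm appears ahead of Dogwood. That one violation is enough.

no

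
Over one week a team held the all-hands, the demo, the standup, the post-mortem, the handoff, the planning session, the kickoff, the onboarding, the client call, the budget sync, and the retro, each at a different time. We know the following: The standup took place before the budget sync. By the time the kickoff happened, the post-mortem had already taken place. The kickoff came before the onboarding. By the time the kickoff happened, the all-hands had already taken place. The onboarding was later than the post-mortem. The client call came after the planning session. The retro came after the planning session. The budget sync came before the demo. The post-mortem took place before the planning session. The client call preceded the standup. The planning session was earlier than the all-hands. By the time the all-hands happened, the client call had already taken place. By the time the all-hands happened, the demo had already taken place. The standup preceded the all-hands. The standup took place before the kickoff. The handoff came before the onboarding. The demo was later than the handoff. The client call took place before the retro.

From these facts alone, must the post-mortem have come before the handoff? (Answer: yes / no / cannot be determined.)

No chain of stated constraints runs from the post-mortem to the handoff, and none runs from the handoff to the post-mortem either.
So the relative order of the post-mortem and the handoff is not fixed by the given facts.

cannot be determined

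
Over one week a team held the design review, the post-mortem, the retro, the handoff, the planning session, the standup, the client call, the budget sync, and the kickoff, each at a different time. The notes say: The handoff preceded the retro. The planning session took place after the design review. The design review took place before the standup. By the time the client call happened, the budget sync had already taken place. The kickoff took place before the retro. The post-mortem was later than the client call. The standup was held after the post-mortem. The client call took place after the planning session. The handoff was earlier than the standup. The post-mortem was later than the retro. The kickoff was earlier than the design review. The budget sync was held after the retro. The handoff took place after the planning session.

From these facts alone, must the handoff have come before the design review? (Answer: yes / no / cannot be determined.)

Tracing the constraints gives the design review → the planning session → the handoff, so the design review must come before the handoff.
That means the handoff cannot be before the design review.

no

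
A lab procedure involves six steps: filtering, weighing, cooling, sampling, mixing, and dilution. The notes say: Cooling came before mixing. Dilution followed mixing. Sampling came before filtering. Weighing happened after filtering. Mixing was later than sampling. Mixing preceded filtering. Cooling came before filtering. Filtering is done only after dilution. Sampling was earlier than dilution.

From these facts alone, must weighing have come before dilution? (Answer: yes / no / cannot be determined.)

no

Tracing the constraints gives dilution → filtering → weighing, so dilution must come before weighing.
That means weighing cannot be before dilution.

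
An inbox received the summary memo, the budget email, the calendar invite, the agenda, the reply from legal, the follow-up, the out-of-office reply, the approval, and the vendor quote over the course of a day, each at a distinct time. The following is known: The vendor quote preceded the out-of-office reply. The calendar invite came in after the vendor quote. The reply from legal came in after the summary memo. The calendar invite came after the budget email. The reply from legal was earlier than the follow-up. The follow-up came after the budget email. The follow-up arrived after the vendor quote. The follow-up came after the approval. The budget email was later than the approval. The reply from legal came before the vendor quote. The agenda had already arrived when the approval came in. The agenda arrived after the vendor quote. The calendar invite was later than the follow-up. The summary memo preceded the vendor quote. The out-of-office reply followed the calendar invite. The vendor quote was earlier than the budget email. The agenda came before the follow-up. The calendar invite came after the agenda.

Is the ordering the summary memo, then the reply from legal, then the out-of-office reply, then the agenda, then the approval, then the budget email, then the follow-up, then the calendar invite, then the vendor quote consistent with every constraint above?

no

The constraints require the vendor quote before the budget email, but in the proposed sequence the budget email appears ahead of the vendor quote. That one violation is enough.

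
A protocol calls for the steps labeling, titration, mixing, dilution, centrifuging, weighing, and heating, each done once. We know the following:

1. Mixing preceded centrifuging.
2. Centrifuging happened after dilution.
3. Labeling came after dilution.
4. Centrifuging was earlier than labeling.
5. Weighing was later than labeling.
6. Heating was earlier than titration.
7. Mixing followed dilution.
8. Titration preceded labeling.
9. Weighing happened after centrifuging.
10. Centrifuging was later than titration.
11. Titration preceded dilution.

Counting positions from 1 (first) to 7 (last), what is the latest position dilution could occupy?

3

Dilution must come before centrifuging, labeling, mixing, and weighing — 4 steps forced after it.
Everything else can be placed before dilution in some valid order, so dilution can sit as late as position 7 − 4 = 3.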